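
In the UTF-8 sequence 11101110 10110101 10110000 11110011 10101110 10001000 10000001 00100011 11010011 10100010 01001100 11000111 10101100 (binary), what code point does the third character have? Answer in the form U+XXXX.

Offset 0: leading byte 0xEE = 11101110 → 3-byte char #1 = EE B5 B0.
Offset 3: leading byte 0xF3 = 11110011 → 4-byte char #2 = F3 AE 88 81.
Offset 7: leading byte 0x23 = 00100011 → 1-byte char #3 = 23.
Leading byte 0x23 = 00100011 matches 0xxxxxxx → 1-byte sequence.
Byte 1: 0x23 = 00100011, payload 0100011 (7 bits).
Concatenate: 0100011 = 0x23 (7 bits → U+0023).

U+0023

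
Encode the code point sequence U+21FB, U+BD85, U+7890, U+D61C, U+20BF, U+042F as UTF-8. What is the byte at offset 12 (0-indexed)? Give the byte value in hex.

U+21FB → 3-byte form E2 87 BB at offsets 0–2.
U+BD85 → 3-byte form EB B6 85 at offsets 3–5.
U+7890 → 3-byte form E7 A2 90 at offsets 6–8.
U+D61C → 3-byte form ED 98 9C at offsets 9–11.
U+20BF → 3-byte form E2 82 BF at offsets 12–14.
Offset 12 falls in char 5's range; it's byte 1 of E2 82 BF = 0xE2.

0xE2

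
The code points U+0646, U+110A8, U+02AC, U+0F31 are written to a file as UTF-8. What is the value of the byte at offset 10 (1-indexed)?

0xBC

1-indexed offset 10 is 0-indexed offset 9.
U+0646 → 2-byte form D9 86 at offsets 0–1.
U+110A8 → 4-byte form F0 91 82 A8 at offsets 2–5.
U+02AC → 2-byte form CA AC at offsets 6–7.
U+0F31 → 3-byte form E0 BC B1 at offsets 8–10.
Offset 9 falls in char 4's range; it's byte 2 of E0 BC B1 = 0xBC.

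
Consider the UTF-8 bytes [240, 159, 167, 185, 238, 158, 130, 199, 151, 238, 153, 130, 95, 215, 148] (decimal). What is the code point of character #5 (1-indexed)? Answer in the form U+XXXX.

Offset 0: leading byte 0xF0 = 11110000 → 4-byte char #1 = F0 9F A7 B9.
Offset 4: leading byte 0xEE = 11101110 → 3-byte char #2 = EE 9E 82.
Offset 7: leading byte 0xC7 = 11000111 → 2-byte char #3 = C7 97.
Offset 9: leading byte 0xEE = 11101110 → 3-byte char #4 = EE 99 82.
Offset 12: leading byte 0x5F = 01011111 → 1-byte char #5 = 5F.
Leading byte 0x5F = 01011111 matches 0xxxxxxx → 1-byte sequence.
Byte 1: 0x5F = 01011111, payload 1011111 (7 bits).
Concatenate: 1011111 = 0x5F (7 bits → U+005F).

U+005F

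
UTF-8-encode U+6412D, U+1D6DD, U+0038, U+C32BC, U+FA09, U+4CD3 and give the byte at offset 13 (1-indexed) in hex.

0xBC

1-indexed offset 13 is 0-indexed offset 12.
U+6412D → 4-byte form F1 A4 84 AD at offsets 0–3.
U+1D6DD → 4-byte form F0 9D 9B 9D at offsets 4–7.
U+0038 → 1-byte form 38 at offsets 8–8.
U+C32BC → 4-byte form F3 83 8A BC at offsets 9–12.
Offset 12 falls in char 4's range; it's byte 4 of F3 83 8A BC = 0xBC.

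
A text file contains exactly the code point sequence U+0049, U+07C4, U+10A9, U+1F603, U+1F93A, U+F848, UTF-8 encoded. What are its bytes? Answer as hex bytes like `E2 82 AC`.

49 DF 84 E1 82 A9 F0 9F 98 83 F0 9F A4 BA EF A1 88

U+0049: 1-byte form → 49.
U+07C4: 2-byte form → DF 84.
U+10A9: 3-byte form → E1 82 A9.
U+1F603: 4-byte form → F0 9F 98 83.
U+1F93A: 4-byte form → F0 9F A4 BA.
U+F848: 3-byte form → EF A1 88.
Concatenated (17 bytes): 49 DF 84 E1 82 A9 F0 9F 98 83 F0 9F A4 BA EF A1 88.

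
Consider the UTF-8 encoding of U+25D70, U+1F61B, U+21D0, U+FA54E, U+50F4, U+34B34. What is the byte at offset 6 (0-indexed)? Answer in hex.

U+25D70 → 4-byte form F0 A5 B5 B0 at offsets 0–3.
U+1F61B → 4-byte form F0 9F 98 9B at offsets 4–7.
Offset 6 falls in char 2's range; it's byte 3 of F0 9F 98 9B = 0x98.

0x98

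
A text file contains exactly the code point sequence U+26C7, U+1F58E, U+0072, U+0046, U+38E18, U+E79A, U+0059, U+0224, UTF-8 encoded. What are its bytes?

E2 9B 87 F0 9F 96 8E 72 46 F0 B8 B8 98 EE 9E 9A 59 C8 A4

U+26C7: 3-byte form → E2 9B 87.
U+1F58E: 4-byte form → F0 9F 96 8E.
U+0072: 1-byte form → 72.
U+0046: 1-byte form → 46.
U+38E18: 4-byte form → F0 B8 B8 98.
U+E79A: 3-byte form → EE 9E 9A.
U+0059: 1-byte form → 59.
U+0224: 2-byte form → C8 A4.
Concatenated (19 bytes): E2 9B 87 F0 9F 96 8E 72 46 F0 B8 B8 98 EE 9E 9A 59 C8 A4.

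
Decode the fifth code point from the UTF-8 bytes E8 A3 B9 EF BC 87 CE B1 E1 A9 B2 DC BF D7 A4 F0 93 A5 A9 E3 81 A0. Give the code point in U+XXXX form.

Offset 0: leading byte 0xE8 = 11101000 → 3-byte char #1 = E8 A3 B9.
Offset 3: leading byte 0xEF = 11101111 → 3-byte char #2 = EF BC 87.
Offset 6: leading byte 0xCE = 11001110 → 2-byte char #3 = CE B1.
Offset 8: leading byte 0xE1 = 11100001 → 3-byte char #4 = E1 A9 B2.
Offset 11: leading byte 0xDC = 11011100 → 2-byte char #5 = DC BF.
Leading byte 0xDC = 11011100 matches 110xxxxx → 2-byte sequence.
Byte 1: 0xDC = 11011100, payload 11100 (5 bits).
Byte 2: 0xBF = 10111111 (10xxxxxx ✓), payload 111111.
Concatenate: 11100111111 = 0x73F (11 bits → U+073F).

U+073F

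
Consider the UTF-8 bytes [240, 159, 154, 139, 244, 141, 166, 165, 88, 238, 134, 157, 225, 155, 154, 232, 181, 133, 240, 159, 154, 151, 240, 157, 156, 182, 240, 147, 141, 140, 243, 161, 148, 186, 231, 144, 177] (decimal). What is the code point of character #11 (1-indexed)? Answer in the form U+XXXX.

Offset 0: leading byte 0xF0 = 11110000 → 4-byte char #1 = F0 9F 9A 8B.
Offset 4: leading byte 0xF4 = 11110100 → 4-byte char #2 = F4 8D A6 A5.
Offset 8: leading byte 0x58 = 01011000 → 1-byte char #3 = 58.
Offset 9: leading byte 0xEE = 11101110 → 3-byte char #4 = EE 86 9D.
Offset 12: leading byte 0xE1 = 11100001 → 3-byte char #5 = E1 9B 9A.
Offset 15: leading byte 0xE8 = 11101000 → 3-byte char #6 = E8 B5 85.
Offset 18: leading byte 0xF0 = 11110000 → 4-byte char #7 = F0 9F 9A 97.
Offset 22: leading byte 0xF0 = 11110000 → 4-byte char #8 = F0 9D 9C B6.
Offset 26: leading byte 0xF0 = 11110000 → 4-byte char #9 = F0 93 8D 8C.
Offset 30: leading byte 0xF3 = 11110011 → 4-byte char #10 = F3 A1 94 BA.
Offset 34: leading byte 0xE7 = 11100111 → 3-byte char #11 = E7 90 B1.
Leading byte 0xE7 = 11100111 matches 1110xxxx → 3-byte sequence.
Byte 1: 0xE7 = 11100111, payload 0111 (4 bits).
Byte 2: 0x90 = 10010000 (10xxxxxx ✓), payload 010000.
Byte 3: 0xB1 = 10110001 (10xxxxxx ✓), payload 110001.
Concatenate: 0111010000110001 = 0x7431 (16 bits → U+7431).

U+7431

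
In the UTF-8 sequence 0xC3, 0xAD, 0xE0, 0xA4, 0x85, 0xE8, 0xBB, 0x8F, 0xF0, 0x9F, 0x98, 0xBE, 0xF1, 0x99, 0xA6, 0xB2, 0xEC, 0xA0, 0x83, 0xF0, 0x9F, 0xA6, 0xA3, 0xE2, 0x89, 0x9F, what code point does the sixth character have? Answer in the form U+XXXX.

Offset 0: leading byte 0xC3 = 11000011 → 2-byte char #1 = C3 AD.
Offset 2: leading byte 0xE0 = 11100000 → 3-byte char #2 = E0 A4 85.
Offset 5: leading byte 0xE8 = 11101000 → 3-byte char #3 = E8 BB 8F.
Offset 8: leading byte 0xF0 = 11110000 → 4-byte char #4 = F0 9F 98 BE.
Offset 12: leading byte 0xF1 = 11110001 → 4-byte char #5 = F1 99 A6 B2.
Offset 16: leading byte 0xEC = 11101100 → 3-byte char #6 = EC A0 83.
Leading byte 0xEC = 11101100 matches 1110xxxx → 3-byte sequence.
Byte 1: 0xEC = 11101100, payload 1100 (4 bits).
Byte 2: 0xA0 = 10100000 (10xxxxxx ✓), payload 100000.
Byte 3: 0x83 = 10000011 (10xxxxxx ✓), payload 000011.
Concatenate: 1100100000000011 = 0xC803 (16 bits → U+C803).

U+C803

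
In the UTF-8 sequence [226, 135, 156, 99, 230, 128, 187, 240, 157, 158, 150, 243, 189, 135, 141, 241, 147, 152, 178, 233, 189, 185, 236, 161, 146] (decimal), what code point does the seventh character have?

U+9F79

Offset 0: leading byte 0xE2 = 11100010 → 3-byte char #1 = E2 87 9C.
Offset 3: leading byte 0x63 = 01100011 → 1-byte char #2 = 63.
Offset 4: leading byte 0xE6 = 11100110 → 3-byte char #3 = E6 80 BB.
Offset 7: leading byte 0xF0 = 11110000 → 4-byte char #4 = F0 9D 9E 96.
Offset 11: leading byte 0xF3 = 11110011 → 4-byte char #5 = F3 BD 87 8D.
Offset 15: leading byte 0xF1 = 11110001 → 4-byte char #6 = F1 93 98 B2.
Offset 19: leading byte 0xE9 = 11101001 → 3-byte char #7 = E9 BD B9.
Leading byte 0xE9 = 11101001 matches 1110xxxx → 3-byte sequence.
Byte 1: 0xE9 = 11101001, payload 1001 (4 bits).
Byte 2: 0xBD = 10111101 (10xxxxxx ✓), payload 111101.
Byte 3: 0xB9 = 10111001 (10xxxxxx ✓), payload 111001.
Concatenate: 1001111101111001 = 0x9F79 (16 bits → U+9F79).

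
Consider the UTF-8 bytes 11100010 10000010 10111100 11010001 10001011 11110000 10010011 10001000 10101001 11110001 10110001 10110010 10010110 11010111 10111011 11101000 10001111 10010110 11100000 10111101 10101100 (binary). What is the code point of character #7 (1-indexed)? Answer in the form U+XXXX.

Offset 0: leading byte 0xE2 = 11100010 → 3-byte char #1 = E2 82 BC.
Offset 3: leading byte 0xD1 = 11010001 → 2-byte char #2 = D1 8B.
Offset 5: leading byte 0xF0 = 11110000 → 4-byte char #3 = F0 93 88 A9.
Offset 9: leading byte 0xF1 = 11110001 → 4-byte char #4 = F1 B1 B2 96.
Offset 13: leading byte 0xD7 = 11010111 → 2-byte char #5 = D7 BB.
Offset 15: leading byte 0xE8 = 11101000 → 3-byte char #6 = E8 8F 96.
Offset 18: leading byte 0xE0 = 11100000 → 3-byte char #7 = E0 BD AC.
Leading byte 0xE0 = 11100000 matches 1110xxxx → 3-byte sequence.
Byte 1: 0xE0 = 11100000, payload 0000 (4 bits).
Byte 2: 0xBD = 10111101 (10xxxxxx ✓), payload 111101.
Byte 3: 0xAC = 10101100 (10xxxxxx ✓), payload 101100.
Concatenate: 0000111101101100 = 0xF6C (16 bits → U+0F6C).

U+0F6C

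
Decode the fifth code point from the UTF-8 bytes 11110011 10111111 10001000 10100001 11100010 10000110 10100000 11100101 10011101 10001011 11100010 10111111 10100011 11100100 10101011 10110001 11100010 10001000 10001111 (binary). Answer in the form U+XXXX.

Offset 0: leading byte 0xF3 = 11110011 → 4-byte char #1 = F3 BF 88 A1.
Offset 4: leading byte 0xE2 = 11100010 → 3-byte char #2 = E2 86 A0.
Offset 7: leading byte 0xE5 = 11100101 → 3-byte char #3 = E5 9D 8B.
Offset 10: leading byte 0xE2 = 11100010 → 3-byte char #4 = E2 BF A3.
Offset 13: leading byte 0xE4 = 11100100 → 3-byte char #5 = E4 AB B1.
Leading byte 0xE4 = 11100100 matches 1110xxxx → 3-byte sequence.
Byte 1: 0xE4 = 11100100, payload 0100 (4 bits).
Byte 2: 0xAB = 10101011 (10xxxxxx ✓), payload 101011.
Byte 3: 0xB1 = 10110001 (10xxxxxx ✓), payload 110001.
Concatenate: 0100101011110001 = 0x4AF1 (16 bits → U+4AF1).

U+4AF1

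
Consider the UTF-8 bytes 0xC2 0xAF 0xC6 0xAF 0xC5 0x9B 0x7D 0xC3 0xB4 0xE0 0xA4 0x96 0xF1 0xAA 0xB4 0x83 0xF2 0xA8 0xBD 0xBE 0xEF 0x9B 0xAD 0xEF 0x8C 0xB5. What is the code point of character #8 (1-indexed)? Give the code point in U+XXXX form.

Offset 0: leading byte 0xC2 = 11000010 → 2-byte char #1 = C2 AF.
Offset 2: leading byte 0xC6 = 11000110 → 2-byte char #2 = C6 AF.
Offset 4: leading byte 0xC5 = 11000101 → 2-byte char #3 = C5 9B.
Offset 6: leading byte 0x7D = 01111101 → 1-byte char #4 = 7D.
Offset 7: leading byte 0xC3 = 11000011 → 2-byte char #5 = C3 B4.
Offset 9: leading byte 0xE0 = 11100000 → 3-byte char #6 = E0 A4 96.
Offset 12: leading byte 0xF1 = 11110001 → 4-byte char #7 = F1 AA B4 83.
Offset 16: leading byte 0xF2 = 11110010 → 4-byte char #8 = F2 A8 BD BE.
Leading byte 0xF2 = 11110010 matches 11110xxx → 4-byte sequence.
Byte 1: 0xF2 = 11110010, payload 010 (3 bits).
Byte 2: 0xA8 = 10101000 (10xxxxxx ✓), payload 101000.
Byte 3: 0xBD = 10111101 (10xxxxxx ✓), payload 111101.
Byte 4: 0xBE = 10111110 (10xxxxxx ✓), payload 111110.
Concatenate: 010101000111101111110 = 0xA8F7E (21 bits → U+A8F7E).

U+A8F7E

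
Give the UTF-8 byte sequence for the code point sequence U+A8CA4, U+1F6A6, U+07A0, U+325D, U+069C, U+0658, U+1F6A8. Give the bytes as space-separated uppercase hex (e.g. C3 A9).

U+A8CA4: 4-byte form → F2 A8 B2 A4.
U+1F6A6: 4-byte form → F0 9F 9A A6.
U+07A0: 2-byte form → DE A0.
U+325D: 3-byte form → E3 89 9D.
U+069C: 2-byte form → DA 9C.
U+0658: 2-byte form → D9 98.
U+1F6A8: 4-byte form → F0 9F 9A A8.
Concatenated (21 bytes): F2 A8 B2 A4 F0 9F 9A A6 DE A0 E3 89 9D DA 9C D9 98 F0 9F 9A A8.

F2 A8 B2 A4 F0 9F 9A A6 DE A0 E3 89 9D DA 9C D9 98 F0 9F 9A A8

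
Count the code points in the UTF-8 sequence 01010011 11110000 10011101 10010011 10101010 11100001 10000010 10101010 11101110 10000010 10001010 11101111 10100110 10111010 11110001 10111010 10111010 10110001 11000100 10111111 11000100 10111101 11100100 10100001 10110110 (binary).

Byte at offset 0: 0x53 = 01010011 → 1-byte char (#1). Advance 1.
Byte at offset 1: 0xF0 = 11110000 → 4-byte char (#2). Advance 4.
Byte at offset 5: 0xE1 = 11100001 → 3-byte char (#3). Advance 3.
Byte at offset 8: 0xEE = 11101110 → 3-byte char (#4). Advance 3.
Byte at offset 11: 0xEF = 11101111 → 3-byte char (#5). Advance 3.
Byte at offset 14: 0xF1 = 11110001 → 4-byte char (#6). Advance 4.
Byte at offset 18: 0xC4 = 11000100 → 2-byte char (#7). Advance 2.
Byte at offset 20: 0xC4 = 11000100 → 2-byte char (#8). Advance 2.
Byte at offset 22: 0xE4 = 11100100 → 3-byte char (#9). Advance 3.
Reached end at offset 25 after 9 code points.

9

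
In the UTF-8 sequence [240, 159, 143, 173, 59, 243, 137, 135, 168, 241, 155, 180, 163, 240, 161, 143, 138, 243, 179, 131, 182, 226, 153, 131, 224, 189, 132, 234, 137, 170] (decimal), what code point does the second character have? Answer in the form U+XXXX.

Offset 0: leading byte 0xF0 = 11110000 → 4-byte char #1 = F0 9F 8F AD.
Offset 4: leading byte 0x3B = 00111011 → 1-byte char #2 = 3B.
Leading byte 0x3B = 00111011 matches 0xxxxxxx → 1-byte sequence.
Byte 1: 0x3B = 00111011, payload 0111011 (7 bits).
Concatenate: 0111011 = 0x3B (7 bits → U+003B).

U+003B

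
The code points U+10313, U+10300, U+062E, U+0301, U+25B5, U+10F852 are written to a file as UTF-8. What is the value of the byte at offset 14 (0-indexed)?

0xB5

U+10313 → 4-byte form F0 90 8C 93 at offsets 0–3.
U+10300 → 4-byte form F0 90 8C 80 at offsets 4–7.
U+062E → 2-byte form D8 AE at offsets 8–9.
U+0301 → 2-byte form CC 81 at offsets 10–11.
U+25B5 → 3-byte form E2 96 B5 at offsets 12–14.
Offset 14 falls in char 5's range; it's byte 3 of E2 96 B5 = 0xB5.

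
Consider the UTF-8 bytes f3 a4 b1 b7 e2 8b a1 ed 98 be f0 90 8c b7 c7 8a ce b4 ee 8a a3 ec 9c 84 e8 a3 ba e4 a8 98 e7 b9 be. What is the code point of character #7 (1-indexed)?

U+E2A3

Offset 0: leading byte 0xF3 = 11110011 → 4-byte char #1 = F3 A4 B1 B7.
Offset 4: leading byte 0xE2 = 11100010 → 3-byte char #2 = E2 8B A1.
Offset 7: leading byte 0xED = 11101101 → 3-byte char #3 = ED 98 BE.
Offset 10: leading byte 0xF0 = 11110000 → 4-byte char #4 = F0 90 8C B7.
Offset 14: leading byte 0xC7 = 11000111 → 2-byte char #5 = C7 8A.
Offset 16: leading byte 0xCE = 11001110 → 2-byte char #6 = CE B4.
Offset 18: leading byte 0xEE = 11101110 → 3-byte char #7 = EE 8A A3.
Leading byte 0xEE = 11101110 matches 1110xxxx → 3-byte sequence.
Byte 1: 0xEE = 11101110, payload 1110 (4 bits).
Byte 2: 0x8A = 10001010 (10xxxxxx ✓), payload 001010.
Byte 3: 0xA3 = 10100011 (10xxxxxx ✓), payload 100011.
Concatenate: 1110001010100011 = 0xE2A3 (16 bits → U+E2A3).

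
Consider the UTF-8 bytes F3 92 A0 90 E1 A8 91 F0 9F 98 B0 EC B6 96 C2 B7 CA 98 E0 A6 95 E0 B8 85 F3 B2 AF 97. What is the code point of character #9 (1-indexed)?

U+F2BD7

Offset 0: leading byte 0xF3 = 11110011 → 4-byte char #1 = F3 92 A0 90.
Offset 4: leading byte 0xE1 = 11100001 → 3-byte char #2 = E1 A8 91.
Offset 7: leading byte 0xF0 = 11110000 → 4-byte char #3 = F0 9F 98 B0.
Offset 11: leading byte 0xEC = 11101100 → 3-byte char #4 = EC B6 96.
Offset 14: leading byte 0xC2 = 11000010 → 2-byte char #5 = C2 B7.
Offset 16: leading byte 0xCA = 11001010 → 2-byte char #6 = CA 98.
Offset 18: leading byte 0xE0 = 11100000 → 3-byte char #7 = E0 A6 95.
Offset 21: leading byte 0xE0 = 11100000 → 3-byte char #8 = E0 B8 85.
Offset 24: leading byte 0xF3 = 11110011 → 4-byte char #9 = F3 B2 AF 97.
Leading byte 0xF3 = 11110011 matches 11110xxx → 4-byte sequence.
Byte 1: 0xF3 = 11110011, payload 011 (3 bits).
Byte 2: 0xB2 = 10110010 (10xxxxxx ✓), payload 110010.
Byte 3: 0xAF = 10101111 (10xxxxxx ✓), payload 101111.
Byte 4: 0x97 = 10010111 (10xxxxxx ✓), payload 010111.
Concatenate: 011110010101111010111 = 0xF2BD7 (21 bits → U+F2BD7).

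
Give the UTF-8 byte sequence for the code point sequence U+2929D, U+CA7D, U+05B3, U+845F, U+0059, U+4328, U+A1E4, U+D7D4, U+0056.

F0 A9 8A 9D EC A9 BD D6 B3 E8 91 9F 59 E4 8C A8 EA 87 A4 ED 9F 94 56

U+2929D: 4-byte form → F0 A9 8A 9D.
U+CA7D: 3-byte form → EC A9 BD.
U+05B3: 2-byte form → D6 B3.
U+845F: 3-byte form → E8 91 9F.
U+0059: 1-byte form → 59.
U+4328: 3-byte form → E4 8C A8.
U+A1E4: 3-byte form → EA 87 A4.
U+D7D4: 3-byte form → ED 9F 94.
U+0056: 1-byte form → 56.
Concatenated (23 bytes): F0 A9 8A 9D EC A9 BD D6 B3 E8 91 9F 59 E4 8C A8 EA 87 A4 ED 9F 94 56.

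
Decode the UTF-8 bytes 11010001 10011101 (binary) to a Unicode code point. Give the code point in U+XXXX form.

U+045D

Leading byte 0xD1 = 11010001 matches 110xxxxx → 2-byte sequence.
Byte 1: 0xD1 = 11010001, payload 10001 (5 bits).
Byte 2: 0x9D = 10011101 (10xxxxxx ✓), payload 011101.
Concatenate: 10001011101 = 0x45D (11 bits → U+045D).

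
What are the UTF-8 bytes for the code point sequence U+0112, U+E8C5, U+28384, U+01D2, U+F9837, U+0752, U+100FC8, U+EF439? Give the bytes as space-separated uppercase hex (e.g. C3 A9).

C4 92 EE A3 85 F0 A8 8E 84 C7 92 F3 B9 A0 B7 DD 92 F4 80 BF 88 F3 AF 90 B9

U+0112: 2-byte form → C4 92.
U+E8C5: 3-byte form → EE A3 85.
U+28384: 4-byte form → F0 A8 8E 84.
U+01D2: 2-byte form → C7 92.
U+F9837: 4-byte form → F3 B9 A0 B7.
U+0752: 2-byte form → DD 92.
U+100FC8: 4-byte form → F4 80 BF 88.
U+EF439: 4-byte form → F3 AF 90 B9.
Concatenated (25 bytes): C4 92 EE A3 85 F0 A8 8E 84 C7 92 F3 B9 A0 B7 DD 92 F4 80 BF 88 F3 AF 90 B9.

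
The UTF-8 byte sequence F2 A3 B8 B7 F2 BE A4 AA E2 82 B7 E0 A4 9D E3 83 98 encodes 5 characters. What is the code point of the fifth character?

Offset 0: leading byte 0xF2 = 11110010 → 4-byte char #1 = F2 A3 B8 B7.
Offset 4: leading byte 0xF2 = 11110010 → 4-byte char #2 = F2 BE A4 AA.
Offset 8: leading byte 0xE2 = 11100010 → 3-byte char #3 = E2 82 B7.
Offset 11: leading byte 0xE0 = 11100000 → 3-byte char #4 = E0 A4 9D.
Offset 14: leading byte 0xE3 = 11100011 → 3-byte char #5 = E3 83 98.
Leading byte 0xE3 = 11100011 matches 1110xxxx → 3-byte sequence.
Byte 1: 0xE3 = 11100011, payload 0011 (4 bits).
Byte 2: 0x83 = 10000011 (10xxxxxx ✓), payload 000011.
Byte 3: 0x98 = 10011000 (10xxxxxx ✓), payload 011000.
Concatenate: 0011000011011000 = 0x30D8 (16 bits → U+30D8).

U+30D8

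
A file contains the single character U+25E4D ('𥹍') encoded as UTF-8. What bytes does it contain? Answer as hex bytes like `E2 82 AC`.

F0 A5 B9 8D

U+25E4D = 0x25E4D = 155213 decimal. In range U+10000–U+10FFFF → 4-byte form: 11110xxx 10xxxxxx 10xxxxxx 10xxxxxx.
Binary (21 bits): 000100101111001001101.
Split 3+6+6+6: 000 | 100101 | 111001 | 001101.
Byte 1: 11110000 = 0xF0.
Byte 2: 10100101 = 0xA5.
Byte 3: 10111001 = 0xB9.
Byte 4: 10001101 = 0x8D.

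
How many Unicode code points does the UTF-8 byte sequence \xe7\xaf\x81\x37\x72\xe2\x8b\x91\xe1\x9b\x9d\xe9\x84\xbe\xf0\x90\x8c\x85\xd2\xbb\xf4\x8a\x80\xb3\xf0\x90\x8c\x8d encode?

10

Byte at offset 0: 0xE7 = 11100111 → 3-byte char (#1). Advance 3.
Byte at offset 3: 0x37 = 00110111 → 1-byte char (#2). Advance 1.
Byte at offset 4: 0x72 = 01110010 → 1-byte char (#3). Advance 1.
Byte at offset 5: 0xE2 = 11100010 → 3-byte char (#4). Advance 3.
Byte at offset 8: 0xE1 = 11100001 → 3-byte char (#5). Advance 3.
Byte at offset 11: 0xE9 = 11101001 → 3-byte char (#6). Advance 3.
Byte at offset 14: 0xF0 = 11110000 → 4-byte char (#7). Advance 4.
Byte at offset 18: 0xD2 = 11010010 → 2-byte char (#8). Advance 2.
Byte at offset 20: 0xF4 = 11110100 → 4-byte char (#9). Advance 4.
Byte at offset 24: 0xF0 = 11110000 → 4-byte char (#10). Advance 4.
Reached end at offset 28 after 10 code points.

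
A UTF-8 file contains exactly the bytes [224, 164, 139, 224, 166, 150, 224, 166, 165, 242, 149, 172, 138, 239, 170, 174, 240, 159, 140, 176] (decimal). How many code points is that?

Byte at offset 0: 0xE0 = 11100000 → 3-byte char (#1). Advance 3.
Byte at offset 3: 0xE0 = 11100000 → 3-byte char (#2). Advance 3.
Byte at offset 6: 0xE0 = 11100000 → 3-byte char (#3). Advance 3.
Byte at offset 9: 0xF2 = 11110010 → 4-byte char (#4). Advance 4.
Byte at offset 13: 0xEF = 11101111 → 3-byte char (#5). Advance 3.
Byte at offset 16: 0xF0 = 11110000 → 4-byte char (#6). Advance 4.
Reached end at offset 20 after 6 code points.

6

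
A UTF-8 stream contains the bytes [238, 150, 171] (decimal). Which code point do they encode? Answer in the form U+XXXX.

U+E5AB

Leading byte 0xEE = 11101110 matches 1110xxxx → 3-byte sequence.
Byte 1: 0xEE = 11101110, payload 1110 (4 bits).
Byte 2: 0x96 = 10010110 (10xxxxxx ✓), payload 010110.
Byte 3: 0xAB = 10101011 (10xxxxxx ✓), payload 101011.
Concatenate: 1110010110101011 = 0xE5AB (16 bits → U+E5AB).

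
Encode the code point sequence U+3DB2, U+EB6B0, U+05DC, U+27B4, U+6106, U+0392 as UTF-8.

E3 B6 B2 F3 AB 9A B0 D7 9C E2 9E B4 E6 84 86 CE 92

U+3DB2: 3-byte form → E3 B6 B2.
U+EB6B0: 4-byte form → F3 AB 9A B0.
U+05DC: 2-byte form → D7 9C.
U+27B4: 3-byte form → E2 9E B4.
U+6106: 3-byte form → E6 84 86.
U+0392: 2-byte form → CE 92.
Concatenated (17 bytes): E3 B6 B2 F3 AB 9A B0 D7 9C E2 9E B4 E6 84 86 CE 92.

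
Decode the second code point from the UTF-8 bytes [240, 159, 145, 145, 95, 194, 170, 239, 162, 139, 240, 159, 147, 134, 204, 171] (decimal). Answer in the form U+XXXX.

U+005F

Offset 0: leading byte 0xF0 = 11110000 → 4-byte char #1 = F0 9F 91 91.
Offset 4: leading byte 0x5F = 01011111 → 1-byte char #2 = 5F.
Leading byte 0x5F = 01011111 matches 0xxxxxxx → 1-byte sequence.
Byte 1: 0x5F = 01011111, payload 1011111 (7 bits).
Concatenate: 1011111 = 0x5F (7 bits → U+005F).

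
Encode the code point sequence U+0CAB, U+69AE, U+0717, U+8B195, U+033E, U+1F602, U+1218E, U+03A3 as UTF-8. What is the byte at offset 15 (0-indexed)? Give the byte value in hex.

U+0CAB → 3-byte form E0 B2 AB at offsets 0–2.
U+69AE → 3-byte form E6 A6 AE at offsets 3–5.
U+0717 → 2-byte form DC 97 at offsets 6–7.
U+8B195 → 4-byte form F2 8B 86 95 at offsets 8–11.
U+033E → 2-byte form CC BE at offsets 12–13.
U+1F602 → 4-byte form F0 9F 98 82 at offsets 14–17.
Offset 15 falls in char 6's range; it's byte 2 of F0 9F 98 82 = 0x9F.

0x9F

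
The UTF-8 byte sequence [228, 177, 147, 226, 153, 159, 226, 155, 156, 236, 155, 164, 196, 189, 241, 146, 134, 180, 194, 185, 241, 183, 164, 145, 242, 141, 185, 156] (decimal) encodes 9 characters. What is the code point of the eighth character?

Offset 0: leading byte 0xE4 = 11100100 → 3-byte char #1 = E4 B1 93.
Offset 3: leading byte 0xE2 = 11100010 → 3-byte char #2 = E2 99 9F.
Offset 6: leading byte 0xE2 = 11100010 → 3-byte char #3 = E2 9B 9C.
Offset 9: leading byte 0xEC = 11101100 → 3-byte char #4 = EC 9B A4.
Offset 12: leading byte 0xC4 = 11000100 → 2-byte char #5 = C4 BD.
Offset 14: leading byte 0xF1 = 11110001 → 4-byte char #6 = F1 92 86 B4.
Offset 18: leading byte 0xC2 = 11000010 → 2-byte char #7 = C2 B9.
Offset 20: leading byte 0xF1 = 11110001 → 4-byte char #8 = F1 B7 A4 91.
Leading byte 0xF1 = 11110001 matches 11110xxx → 4-byte sequence.
Byte 1: 0xF1 = 11110001, payload 001 (3 bits).
Byte 2: 0xB7 = 10110111 (10xxxxxx ✓), payload 110111.
Byte 3: 0xA4 = 10100100 (10xxxxxx ✓), payload 100100.
Byte 4: 0x91 = 10010001 (10xxxxxx ✓), payload 010001.
Concatenate: 001110111100100010001 = 0x77911 (21 bits → U+77911).

U+77911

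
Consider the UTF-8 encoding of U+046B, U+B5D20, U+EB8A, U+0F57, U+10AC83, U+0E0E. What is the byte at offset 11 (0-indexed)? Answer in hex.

0x97

U+046B → 2-byte form D1 AB at offsets 0–1.
U+B5D20 → 4-byte form F2 B5 B4 A0 at offsets 2–5.
U+EB8A → 3-byte form EE AE 8A at offsets 6–8.
U+0F57 → 3-byte form E0 BD 97 at offsets 9–11.
Offset 11 falls in char 4's range; it's byte 3 of E0 BD 97 = 0x97.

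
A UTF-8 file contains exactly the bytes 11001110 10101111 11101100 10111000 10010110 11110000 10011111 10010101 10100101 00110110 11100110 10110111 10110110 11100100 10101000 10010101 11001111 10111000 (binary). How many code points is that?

Byte at offset 0: 0xCE = 11001110 → 2-byte char (#1). Advance 2.
Byte at offset 2: 0xEC = 11101100 → 3-byte char (#2). Advance 3.
Byte at offset 5: 0xF0 = 11110000 → 4-byte char (#3). Advance 4.
Byte at offset 9: 0x36 = 00110110 → 1-byte char (#4). Advance 1.
Byte at offset 10: 0xE6 = 11100110 → 3-byte char (#5). Advance 3.
Byte at offset 13: 0xE4 = 11100100 → 3-byte char (#6). Advance 3.
Byte at offset 16: 0xCF = 11001111 → 2-byte char (#7). Advance 2.
Reached end at offset 18 after 7 code points.

7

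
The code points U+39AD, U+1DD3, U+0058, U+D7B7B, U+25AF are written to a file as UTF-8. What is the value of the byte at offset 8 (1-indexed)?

0xF3

1-indexed offset 8 is 0-indexed offset 7.
U+39AD → 3-byte form E3 A6 AD at offsets 0–2.
U+1DD3 → 3-byte form E1 B7 93 at offsets 3–5.
U+0058 → 1-byte form 58 at offsets 6–6.
U+D7B7B → 4-byte form F3 97 AD BB at offsets 7–10.
Offset 7 falls in char 4's range; it's byte 1 of F3 97 AD BB = 0xF3.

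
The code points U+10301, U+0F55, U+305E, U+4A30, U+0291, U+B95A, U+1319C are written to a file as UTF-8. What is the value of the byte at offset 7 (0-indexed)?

U+10301 → 4-byte form F0 90 8C 81 at offsets 0–3.
U+0F55 → 3-byte form E0 BD 95 at offsets 4–6.
U+305E → 3-byte form E3 81 9E at offsets 7–9.
Offset 7 falls in char 3's range; it's byte 1 of E3 81 9E = 0xE3.

0xE3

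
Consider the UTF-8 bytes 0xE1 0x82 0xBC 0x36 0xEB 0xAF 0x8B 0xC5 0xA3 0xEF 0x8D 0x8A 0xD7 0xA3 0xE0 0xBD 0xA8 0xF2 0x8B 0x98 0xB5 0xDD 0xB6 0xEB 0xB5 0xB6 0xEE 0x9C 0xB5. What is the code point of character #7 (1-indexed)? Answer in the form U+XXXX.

U+0F68

Offset 0: leading byte 0xE1 = 11100001 → 3-byte char #1 = E1 82 BC.
Offset 3: leading byte 0x36 = 00110110 → 1-byte char #2 = 36.
Offset 4: leading byte 0xEB = 11101011 → 3-byte char #3 = EB AF 8B.
Offset 7: leading byte 0xC5 = 11000101 → 2-byte char #4 = C5 A3.
Offset 9: leading byte 0xEF = 11101111 → 3-byte char #5 = EF 8D 8A.
Offset 12: leading byte 0xD7 = 11010111 → 2-byte char #6 = D7 A3.
Offset 14: leading byte 0xE0 = 11100000 → 3-byte char #7 = E0 BD A8.
Leading byte 0xE0 = 11100000 matches 1110xxxx → 3-byte sequence.
Byte 1: 0xE0 = 11100000, payload 0000 (4 bits).
Byte 2: 0xBD = 10111101 (10xxxxxx ✓), payload 111101.
Byte 3: 0xA8 = 10101000 (10xxxxxx ✓), payload 101000.
Concatenate: 0000111101101000 = 0xF68 (16 bits → U+0F68).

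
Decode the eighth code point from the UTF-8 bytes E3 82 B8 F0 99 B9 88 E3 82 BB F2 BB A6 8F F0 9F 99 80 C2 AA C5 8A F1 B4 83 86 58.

U+740C6

Offset 0: leading byte 0xE3 = 11100011 → 3-byte char #1 = E3 82 B8.
Offset 3: leading byte 0xF0 = 11110000 → 4-byte char #2 = F0 99 B9 88.
Offset 7: leading byte 0xE3 = 11100011 → 3-byte char #3 = E3 82 BB.
Offset 10: leading byte 0xF2 = 11110010 → 4-byte char #4 = F2 BB A6 8F.
Offset 14: leading byte 0xF0 = 11110000 → 4-byte char #5 = F0 9F 99 80.
Offset 18: leading byte 0xC2 = 11000010 → 2-byte char #6 = C2 AA.
Offset 20: leading byte 0xC5 = 11000101 → 2-byte char #7 = C5 8A.
Offset 22: leading byte 0xF1 = 11110001 → 4-byte char #8 = F1 B4 83 86.
Leading byte 0xF1 = 11110001 matches 11110xxx → 4-byte sequence.
Byte 1: 0xF1 = 11110001, payload 001 (3 bits).
Byte 2: 0xB4 = 10110100 (10xxxxxx ✓), payload 110100.
Byte 3: 0x83 = 10000011 (10xxxxxx ✓), payload 000011.
Byte 4: 0x86 = 10000110 (10xxxxxx ✓), payload 000110.
Concatenate: 001110100000011000110 = 0x740C6 (21 bits → U+740C6).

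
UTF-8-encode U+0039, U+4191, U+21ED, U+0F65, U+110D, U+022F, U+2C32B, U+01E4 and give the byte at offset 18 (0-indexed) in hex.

U+0039 → 1-byte form 39 at offsets 0–0.
U+4191 → 3-byte form E4 86 91 at offsets 1–3.
U+21ED → 3-byte form E2 87 AD at offsets 4–6.
U+0F65 → 3-byte form E0 BD A5 at offsets 7–9.
U+110D → 3-byte form E1 84 8D at offsets 10–12.
U+022F → 2-byte form C8 AF at offsets 13–14.
U+2C32B → 4-byte form F0 AC 8C AB at offsets 15–18.
Offset 18 falls in char 7's range; it's byte 4 of F0 AC 8C AB = 0xAB.

0xAB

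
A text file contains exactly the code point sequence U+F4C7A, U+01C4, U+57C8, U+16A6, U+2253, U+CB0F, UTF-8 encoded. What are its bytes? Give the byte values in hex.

F3 B4 B1 BA C7 84 E5 9F 88 E1 9A A6 E2 89 93 EC AC 8F

U+F4C7A: 4-byte form → F3 B4 B1 BA.
U+01C4: 2-byte form → C7 84.
U+57C8: 3-byte form → E5 9F 88.
U+16A6: 3-byte form → E1 9A A6.
U+2253: 3-byte form → E2 89 93.
U+CB0F: 3-byte form → EC AC 8F.
Concatenated (18 bytes): F3 B4 B1 BA C7 84 E5 9F 88 E1 9A A6 E2 89 93 EC AC 8F.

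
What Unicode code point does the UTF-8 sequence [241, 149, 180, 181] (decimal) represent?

U+55D35

Leading byte 0xF1 = 11110001 matches 11110xxx → 4-byte sequence.
Byte 1: 0xF1 = 11110001, payload 001 (3 bits).
Byte 2: 0x95 = 10010101 (10xxxxxx ✓), payload 010101.
Byte 3: 0xB4 = 10110100 (10xxxxxx ✓), payload 110100.
Byte 4: 0xB5 = 10110101 (10xxxxxx ✓), payload 110101.
Concatenate: 001010101110100110101 = 0x55D35 (21 bits → U+55D35).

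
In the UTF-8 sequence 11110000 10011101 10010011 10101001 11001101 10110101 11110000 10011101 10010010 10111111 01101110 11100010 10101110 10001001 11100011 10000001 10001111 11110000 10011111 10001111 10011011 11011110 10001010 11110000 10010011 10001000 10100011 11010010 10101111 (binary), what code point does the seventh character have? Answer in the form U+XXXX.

Offset 0: leading byte 0xF0 = 11110000 → 4-byte char #1 = F0 9D 93 A9.
Offset 4: leading byte 0xCD = 11001101 → 2-byte char #2 = CD B5.
Offset 6: leading byte 0xF0 = 11110000 → 4-byte char #3 = F0 9D 92 BF.
Offset 10: leading byte 0x6E = 01101110 → 1-byte char #4 = 6E.
Offset 11: leading byte 0xE2 = 11100010 → 3-byte char #5 = E2 AE 89.
Offset 14: leading byte 0xE3 = 11100011 → 3-byte char #6 = E3 81 8F.
Offset 17: leading byte 0xF0 = 11110000 → 4-byte char #7 = F0 9F 8F 9B.
Leading byte 0xF0 = 11110000 matches 11110xxx → 4-byte sequence.
Byte 1: 0xF0 = 11110000, payload 000 (3 bits).
Byte 2: 0x9F = 10011111 (10xxxxxx ✓), payload 011111.
Byte 3: 0x8F = 10001111 (10xxxxxx ✓), payload 001111.
Byte 4: 0x9B = 10011011 (10xxxxxx ✓), payload 011011.
Concatenate: 000011111001111011011 = 0x1F3DB (21 bits → U+1F3DB).

U+1F3DB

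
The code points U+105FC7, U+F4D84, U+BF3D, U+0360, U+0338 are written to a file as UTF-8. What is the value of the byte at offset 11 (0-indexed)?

0xCD

U+105FC7 → 4-byte form F4 85 BF 87 at offsets 0–3.
U+F4D84 → 4-byte form F3 B4 B6 84 at offsets 4–7.
U+BF3D → 3-byte form EB BC BD at offsets 8–10.
U+0360 → 2-byte form CD A0 at offsets 11–12.
Offset 11 falls in char 4's range; it's byte 1 of CD A0 = 0xCD.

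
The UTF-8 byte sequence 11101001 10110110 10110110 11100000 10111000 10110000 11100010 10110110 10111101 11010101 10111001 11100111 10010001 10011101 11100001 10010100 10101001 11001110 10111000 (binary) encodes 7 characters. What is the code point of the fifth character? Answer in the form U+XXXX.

Offset 0: leading byte 0xE9 = 11101001 → 3-byte char #1 = E9 B6 B6.
Offset 3: leading byte 0xE0 = 11100000 → 3-byte char #2 = E0 B8 B0.
Offset 6: leading byte 0xE2 = 11100010 → 3-byte char #3 = E2 B6 BD.
Offset 9: leading byte 0xD5 = 11010101 → 2-byte char #4 = D5 B9.
Offset 11: leading byte 0xE7 = 11100111 → 3-byte char #5 = E7 91 9D.
Leading byte 0xE7 = 11100111 matches 1110xxxx → 3-byte sequence.
Byte 1: 0xE7 = 11100111, payload 0111 (4 bits).
Byte 2: 0x91 = 10010001 (10xxxxxx ✓), payload 010001.
Byte 3: 0x9D = 10011101 (10xxxxxx ✓), payload 011101.
Concatenate: 0111010001011101 = 0x745D (16 bits → U+745D).

U+745D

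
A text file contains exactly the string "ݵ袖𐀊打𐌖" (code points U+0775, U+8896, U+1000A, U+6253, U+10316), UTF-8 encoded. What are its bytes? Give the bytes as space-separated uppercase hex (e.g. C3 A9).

U+0775: 2-byte form → DD B5.
U+8896: 3-byte form → E8 A2 96.
U+1000A: 4-byte form → F0 90 80 8A.
U+6253: 3-byte form → E6 89 93.
U+10316: 4-byte form → F0 90 8C 96.
Concatenated (16 bytes): DD B5 E8 A2 96 F0 90 80 8A E6 89 93 F0 90 8C 96.

DD B5 E8 A2 96 F0 90 80 8A E6 89 93 F0 90 8C 96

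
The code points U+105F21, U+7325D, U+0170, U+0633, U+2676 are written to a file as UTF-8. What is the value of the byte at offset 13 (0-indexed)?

0x99

U+105F21 → 4-byte form F4 85 BC A1 at offsets 0–3.
U+7325D → 4-byte form F1 B3 89 9D at offsets 4–7.
U+0170 → 2-byte form C5 B0 at offsets 8–9.
U+0633 → 2-byte form D8 B3 at offsets 10–11.
U+2676 → 3-byte form E2 99 B6 at offsets 12–14.
Offset 13 falls in char 5's range; it's byte 2 of E2 99 B6 = 0x99.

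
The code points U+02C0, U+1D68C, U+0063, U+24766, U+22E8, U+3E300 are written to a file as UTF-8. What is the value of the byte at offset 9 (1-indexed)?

0xA4

1-indexed offset 9 is 0-indexed offset 8.
U+02C0 → 2-byte form CB 80 at offsets 0–1.
U+1D68C → 4-byte form F0 9D 9A 8C at offsets 2–5.
U+0063 → 1-byte form 63 at offsets 6–6.
U+24766 → 4-byte form F0 A4 9D A6 at offsets 7–10.
Offset 8 falls in char 4's range; it's byte 2 of F0 A4 9D A6 = 0xA4.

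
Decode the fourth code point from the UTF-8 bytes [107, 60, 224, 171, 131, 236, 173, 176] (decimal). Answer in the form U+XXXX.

U+CB70

Offset 0: leading byte 0x6B = 01101011 → 1-byte char #1 = 6B.
Offset 1: leading byte 0x3C = 00111100 → 1-byte char #2 = 3C.
Offset 2: leading byte 0xE0 = 11100000 → 3-byte char #3 = E0 AB 83.
Offset 5: leading byte 0xEC = 11101100 → 3-byte char #4 = EC AD B0.
Leading byte 0xEC = 11101100 matches 1110xxxx → 3-byte sequence.
Byte 1: 0xEC = 11101100, payload 1100 (4 bits).
Byte 2: 0xAD = 10101101 (10xxxxxx ✓), payload 101101.
Byte 3: 0xB0 = 10110000 (10xxxxxx ✓), payload 110000.
Concatenate: 1100101101110000 = 0xCB70 (16 bits → U+CB70).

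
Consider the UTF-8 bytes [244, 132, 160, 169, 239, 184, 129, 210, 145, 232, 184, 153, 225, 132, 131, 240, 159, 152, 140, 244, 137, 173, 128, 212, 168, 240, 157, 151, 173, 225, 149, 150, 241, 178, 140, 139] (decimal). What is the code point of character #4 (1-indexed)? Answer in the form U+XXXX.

Offset 0: leading byte 0xF4 = 11110100 → 4-byte char #1 = F4 84 A0 A9.
Offset 4: leading byte 0xEF = 11101111 → 3-byte char #2 = EF B8 81.
Offset 7: leading byte 0xD2 = 11010010 → 2-byte char #3 = D2 91.
Offset 9: leading byte 0xE8 = 11101000 → 3-byte char #4 = E8 B8 99.
Leading byte 0xE8 = 11101000 matches 1110xxxx → 3-byte sequence.
Byte 1: 0xE8 = 11101000, payload 1000 (4 bits).
Byte 2: 0xB8 = 10111000 (10xxxxxx ✓), payload 111000.
Byte 3: 0x99 = 10011001 (10xxxxxx ✓), payload 011001.
Concatenate: 1000111000011001 = 0x8E19 (16 bits → U+8E19).

U+8E19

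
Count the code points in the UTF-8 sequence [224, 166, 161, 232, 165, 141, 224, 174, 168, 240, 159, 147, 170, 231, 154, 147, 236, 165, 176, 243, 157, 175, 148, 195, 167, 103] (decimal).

Byte at offset 0: 0xE0 = 11100000 → 3-byte char (#1). Advance 3.
Byte at offset 3: 0xE8 = 11101000 → 3-byte char (#2). Advance 3.
Byte at offset 6: 0xE0 = 11100000 → 3-byte char (#3). Advance 3.
Byte at offset 9: 0xF0 = 11110000 → 4-byte char (#4). Advance 4.
Byte at offset 13: 0xE7 = 11100111 → 3-byte char (#5). Advance 3.
Byte at offset 16: 0xEC = 11101100 → 3-byte char (#6). Advance 3.
Byte at offset 19: 0xF3 = 11110011 → 4-byte char (#7). Advance 4.
Byte at offset 23: 0xC3 = 11000011 → 2-byte char (#8). Advance 2.
Byte at offset 25: 0x67 = 01100111 → 1-byte char (#9). Advance 1.
Reached end at offset 26 after 9 code points.

9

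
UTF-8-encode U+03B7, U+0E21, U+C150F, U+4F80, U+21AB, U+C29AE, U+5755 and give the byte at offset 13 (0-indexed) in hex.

0x86

U+03B7 → 2-byte form CE B7 at offsets 0–1.
U+0E21 → 3-byte form E0 B8 A1 at offsets 2–4.
U+C150F → 4-byte form F3 81 94 8F at offsets 5–8.
U+4F80 → 3-byte form E4 BE 80 at offsets 9–11.
U+21AB → 3-byte form E2 86 AB at offsets 12–14.
Offset 13 falls in char 5's range; it's byte 2 of E2 86 AB = 0x86.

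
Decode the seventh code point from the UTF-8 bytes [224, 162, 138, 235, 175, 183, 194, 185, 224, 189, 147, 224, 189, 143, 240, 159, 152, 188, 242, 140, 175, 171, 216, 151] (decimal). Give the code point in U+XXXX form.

Offset 0: leading byte 0xE0 = 11100000 → 3-byte char #1 = E0 A2 8A.
Offset 3: leading byte 0xEB = 11101011 → 3-byte char #2 = EB AF B7.
Offset 6: leading byte 0xC2 = 11000010 → 2-byte char #3 = C2 B9.
Offset 8: leading byte 0xE0 = 11100000 → 3-byte char #4 = E0 BD 93.
Offset 11: leading byte 0xE0 = 11100000 → 3-byte char #5 = E0 BD 8F.
Offset 14: leading byte 0xF0 = 11110000 → 4-byte char #6 = F0 9F 98 BC.
Offset 18: leading byte 0xF2 = 11110010 → 4-byte char #7 = F2 8C AF AB.
Leading byte 0xF2 = 11110010 matches 11110xxx → 4-byte sequence.
Byte 1: 0xF2 = 11110010, payload 010 (3 bits).
Byte 2: 0x8C = 10001100 (10xxxxxx ✓), payload 001100.
Byte 3: 0xAF = 10101111 (10xxxxxx ✓), payload 101111.
Byte 4: 0xAB = 10101011 (10xxxxxx ✓), payload 101011.
Concatenate: 010001100101111101011 = 0x8CBEB (21 bits → U+8CBEB).

U+8CBEB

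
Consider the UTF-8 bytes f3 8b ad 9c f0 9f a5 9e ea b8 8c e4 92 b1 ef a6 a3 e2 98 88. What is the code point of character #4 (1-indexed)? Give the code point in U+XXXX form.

U+44B1

Offset 0: leading byte 0xF3 = 11110011 → 4-byte char #1 = F3 8B AD 9C.
Offset 4: leading byte 0xF0 = 11110000 → 4-byte char #2 = F0 9F A5 9E.
Offset 8: leading byte 0xEA = 11101010 → 3-byte char #3 = EA B8 8C.
Offset 11: leading byte 0xE4 = 11100100 → 3-byte char #4 = E4 92 B1.
Leading byte 0xE4 = 11100100 matches 1110xxxx → 3-byte sequence.
Byte 1: 0xE4 = 11100100, payload 0100 (4 bits).
Byte 2: 0x92 = 10010010 (10xxxxxx ✓), payload 010010.
Byte 3: 0xB1 = 10110001 (10xxxxxx ✓), payload 110001.
Concatenate: 0100010010110001 = 0x44B1 (16 bits → U+44B1).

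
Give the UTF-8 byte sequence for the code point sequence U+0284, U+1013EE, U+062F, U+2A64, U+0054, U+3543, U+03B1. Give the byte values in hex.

U+0284: 2-byte form → CA 84.
U+1013EE: 4-byte form → F4 81 8F AE.
U+062F: 2-byte form → D8 AF.
U+2A64: 3-byte form → E2 A9 A4.
U+0054: 1-byte form → 54.
U+3543: 3-byte form → E3 95 83.
U+03B1: 2-byte form → CE B1.
Concatenated (17 bytes): CA 84 F4 81 8F AE D8 AF E2 A9 A4 54 E3 95 83 CE B1.

CA 84 F4 81 8F AE D8 AF E2 A9 A4 54 E3 95 83 CE B1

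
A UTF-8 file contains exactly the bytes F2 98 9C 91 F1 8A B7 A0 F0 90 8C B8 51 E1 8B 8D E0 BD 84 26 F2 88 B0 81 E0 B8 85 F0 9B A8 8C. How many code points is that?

Byte at offset 0: 0xF2 = 11110010 → 4-byte char (#1). Advance 4.
Byte at offset 4: 0xF1 = 11110001 → 4-byte char (#2). Advance 4.
Byte at offset 8: 0xF0 = 11110000 → 4-byte char (#3). Advance 4.
Byte at offset 12: 0x51 = 01010001 → 1-byte char (#4). Advance 1.
Byte at offset 13: 0xE1 = 11100001 → 3-byte char (#5). Advance 3.
Byte at offset 16: 0xE0 = 11100000 → 3-byte char (#6). Advance 3.
Byte at offset 19: 0x26 = 00100110 → 1-byte char (#7). Advance 1.
Byte at offset 20: 0xF2 = 11110010 → 4-byte char (#8). Advance 4.
Byte at offset 24: 0xE0 = 11100000 → 3-byte char (#9). Advance 3.
Byte at offset 27: 0xF0 = 11110000 → 4-byte char (#10). Advance 4.
Reached end at offset 31 after 10 code points.

10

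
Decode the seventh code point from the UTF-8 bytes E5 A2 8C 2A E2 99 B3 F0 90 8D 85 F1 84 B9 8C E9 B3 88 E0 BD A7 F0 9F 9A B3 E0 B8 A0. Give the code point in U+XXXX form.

Offset 0: leading byte 0xE5 = 11100101 → 3-byte char #1 = E5 A2 8C.
Offset 3: leading byte 0x2A = 00101010 → 1-byte char #2 = 2A.
Offset 4: leading byte 0xE2 = 11100010 → 3-byte char #3 = E2 99 B3.
Offset 7: leading byte 0xF0 = 11110000 → 4-byte char #4 = F0 90 8D 85.
Offset 11: leading byte 0xF1 = 11110001 → 4-byte char #5 = F1 84 B9 8C.
Offset 15: leading byte 0xE9 = 11101001 → 3-byte char #6 = E9 B3 88.
Offset 18: leading byte 0xE0 = 11100000 → 3-byte char #7 = E0 BD A7.
Leading byte 0xE0 = 11100000 matches 1110xxxx → 3-byte sequence.
Byte 1: 0xE0 = 11100000, payload 0000 (4 bits).
Byte 2: 0xBD = 10111101 (10xxxxxx ✓), payload 111101.
Byte 3: 0xA7 = 10100111 (10xxxxxx ✓), payload 100111.
Concatenate: 0000111101100111 = 0xF67 (16 bits → U+0F67).

U+0F67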